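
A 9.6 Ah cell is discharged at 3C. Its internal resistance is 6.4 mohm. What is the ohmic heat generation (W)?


Convert: R = 6.4 mohm = 0.0064 ohm
Step 1: I = C_rate * capacity = 3 * 9.6 = 28.8 A
Step 2: Q = I^2 * R = 28.8^2 * 0.0064 = 829.44 * 0.0064 = 5.308 W

5.308 W


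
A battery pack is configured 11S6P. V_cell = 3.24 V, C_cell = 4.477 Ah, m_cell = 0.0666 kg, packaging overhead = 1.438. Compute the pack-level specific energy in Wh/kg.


Step 1: V_pack = 11 * 3.24 = 35.64 V
Step 2: C_pack = 6 * 4.477 = 26.862 Ah
Step 3: E_pack = V_pack * C_pack = 35.64 * 26.862 = 957.36 Wh
Step 4: m_pack = 11 * 6 * 0.0666 * 1.438 = 6.3209 kg
Step 5: ED = E_pack / m_pack = 957.36 / 6.3209 = 151.5 Wh/kg

151.5 Wh/kg


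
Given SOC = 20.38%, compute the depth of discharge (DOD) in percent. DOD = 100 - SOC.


Complement of SOC: DOD = 100% - 20.38% = 79.62%

79.62%


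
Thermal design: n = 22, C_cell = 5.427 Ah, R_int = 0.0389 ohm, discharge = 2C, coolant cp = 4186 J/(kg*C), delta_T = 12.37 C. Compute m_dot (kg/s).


Step 1: I = 2 * 5.427 = 10.854 A
Step 2: Q_cell = I^2 * R = 10.854^2 * 0.0389 = 4.5828 W
Step 3: Q_total = 22 * 4.5828 = 100.82 W
Step 4: m_dot = Q_total / (cp * dT) = 100.82 / (4186 * 12.37) = 0.001947 kg/s

0.001947 kg/s


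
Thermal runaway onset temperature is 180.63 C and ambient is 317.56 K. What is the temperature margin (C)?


Convert: T_ambient = 317.56 K = 44.41 C
margin = 180.63 - 44.41 = 136.22 C

136.22 C


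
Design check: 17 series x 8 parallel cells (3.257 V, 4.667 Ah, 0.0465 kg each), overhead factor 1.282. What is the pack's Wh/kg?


Step 1: V_pack = 17 * 3.257 = 55.369 V
Step 2: C_pack = 8 * 4.667 = 37.336 Ah
Step 3: E_pack = V_pack * C_pack = 55.369 * 37.336 = 2067.3 Wh
Step 4: m_pack = 17 * 8 * 0.0465 * 1.282 = 8.1074 kg
Step 5: ED = E_pack / m_pack = 2067.3 / 8.1074 = 255.0 Wh/kg

255.0 Wh/kg


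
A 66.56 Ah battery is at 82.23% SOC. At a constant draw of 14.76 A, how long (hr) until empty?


Step 1: remaining = SOC/100 * C_total = 82.23/100 * 66.56 = 54.732 Ah
Step 2: t = remaining / I = 54.732 / 14.76 = 3.708 hr

3.708 hr


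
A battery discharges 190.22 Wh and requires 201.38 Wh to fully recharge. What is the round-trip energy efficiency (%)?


Round-trip efficiency = 190.22/201.38 * 100% = 94.46%

94.46%


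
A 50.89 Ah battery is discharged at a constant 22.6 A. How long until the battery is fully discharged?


t = capacity / current = 50.89 / 22.6 = 2.252 hr

2.252 hr


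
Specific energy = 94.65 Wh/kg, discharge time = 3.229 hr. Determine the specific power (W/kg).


Specific power = 94.65 Wh/kg / 3.229 hr = 29.31 W/kg

29.31 W/kg


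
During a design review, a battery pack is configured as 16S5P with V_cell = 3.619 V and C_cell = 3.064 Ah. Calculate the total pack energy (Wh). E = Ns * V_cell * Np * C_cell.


V_pack = 16 * 3.619 = 57.904 V
C_pack = 5 * 3.064 = 15.32 Ah
E = V_pack * C_pack = 57.904 * 15.32 = 887.1 Wh

887.1 Wh


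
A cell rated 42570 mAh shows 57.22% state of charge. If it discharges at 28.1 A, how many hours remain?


Convert: C_total = 42570 mAh = 42.57 Ah
Step 1: remaining = SOC/100 * C_total = 57.22/100 * 42.57 = 24.359 Ah
Step 2: t = remaining / I = 24.359 / 28.1 = 0.8669 hr

0.8669 hr


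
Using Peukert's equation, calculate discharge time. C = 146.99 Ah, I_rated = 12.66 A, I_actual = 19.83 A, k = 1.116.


Step 1: t_rated = C / I_rated = 146.99 / 12.66 = 11.611 hr
Step 2: ratio = 12.66 / 19.83 = 0.63843
Step 3: ratio^k = 0.63843^1.116 = 0.60605
Step 4: t = t_rated * ratio^k = 11.611 * 0.60605 = 7.037 hr

7.037 hr


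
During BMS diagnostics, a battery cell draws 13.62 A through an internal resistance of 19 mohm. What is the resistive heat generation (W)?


Convert: R = 19 mohm = 0.019 ohm
I^2 = 185.5
Q = 185.5 * 0.019 = 3.525 W

3.525 W


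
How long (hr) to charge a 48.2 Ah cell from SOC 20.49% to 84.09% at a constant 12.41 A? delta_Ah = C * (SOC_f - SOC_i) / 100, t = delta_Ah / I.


Step 1: dSOC = 84.09% - 20.49% = 63.6%
Step 2: delta_Ah = 48.2 * 63.6 / 100 = 30.655 Ah
Step 3: t = 30.655 / 12.41 = 2.470 hr

2.470 hr


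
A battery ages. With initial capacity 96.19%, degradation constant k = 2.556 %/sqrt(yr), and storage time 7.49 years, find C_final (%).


Step 1: sqrt(7.49 yr) = 2.7368
Step 2: drop = 2.556 * 2.7368 = 6.9953
Step 3: C_final = 96.19 - 6.9953 = 89.19%

89.19%


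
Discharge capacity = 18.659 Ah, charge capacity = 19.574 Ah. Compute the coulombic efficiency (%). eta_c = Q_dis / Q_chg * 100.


Coulombic efficiency = 18.659/19.574 * 100% = 95.33%

95.33%


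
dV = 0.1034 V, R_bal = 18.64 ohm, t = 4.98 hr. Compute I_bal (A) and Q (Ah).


I_bal = dV / R = 0.1034 / 18.64 = 0.0055472 A
Q = I_bal * t = 0.0055472 * 4.98 = 0.02763 Ah

I=0.0055472 A, Q=0.02763 Ah


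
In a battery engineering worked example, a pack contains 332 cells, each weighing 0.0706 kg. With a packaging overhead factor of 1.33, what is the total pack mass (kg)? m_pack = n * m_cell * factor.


m_pack = n * m_cell * overhead = 332 * 0.0706 * 1.33 = 31.17 kg

31.17 kg


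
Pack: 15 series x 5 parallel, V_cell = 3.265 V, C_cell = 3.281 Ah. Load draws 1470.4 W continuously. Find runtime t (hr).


Step 1: E_pack = Ns * V_cell * Np * C_cell = 15 * 3.265 * 5 * 3.281 = 803.43 Wh
Step 2: t = E_pack / P = 803.43 / 1470.4 = 0.5464 hr

0.5464 hr


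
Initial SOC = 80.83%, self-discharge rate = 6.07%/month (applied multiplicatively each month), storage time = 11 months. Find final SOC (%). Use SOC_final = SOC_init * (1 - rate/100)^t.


decay = (1 - 6.07/100)^11 = 0.50217
SOC_final = 80.83 * 0.50217 = 40.59%

40.59%


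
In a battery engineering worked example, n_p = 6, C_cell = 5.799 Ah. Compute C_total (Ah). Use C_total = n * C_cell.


Parallel capacities add: 6 * 5.799 Ah = 34.794 Ah

34.794 Ah


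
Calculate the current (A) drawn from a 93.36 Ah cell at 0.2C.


At 0.2C: I = 0.2 * 93.36 Ah = 18.672 A

18.672 A


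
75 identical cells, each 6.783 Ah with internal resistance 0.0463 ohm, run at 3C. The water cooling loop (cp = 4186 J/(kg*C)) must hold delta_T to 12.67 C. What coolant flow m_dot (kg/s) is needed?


Step 1: I = 3 * 6.783 = 20.349 A
Step 2: Q_cell = I^2 * R = 20.349^2 * 0.0463 = 19.172 W
Step 3: Q_total = 75 * 19.172 = 1437.9 W
Step 4: m_dot = Q_total / (cp * dT) = 1437.9 / (4186 * 12.67) = 0.02711 kg/s

0.02711 kg/s


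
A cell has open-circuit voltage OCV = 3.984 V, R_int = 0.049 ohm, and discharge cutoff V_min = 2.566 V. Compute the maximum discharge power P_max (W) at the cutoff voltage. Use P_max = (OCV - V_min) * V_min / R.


dV = OCV - V_min = 1.418 V (so I_max = dV / R)
P_max = dV * V_min / R = 1.418 * 2.566 / 0.049 = 74.26 W

74.26 W


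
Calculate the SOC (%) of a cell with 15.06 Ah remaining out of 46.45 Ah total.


SOC = (remaining / total) * 100 = (15.06 / 46.45) * 100 = 32.42%

32.42%


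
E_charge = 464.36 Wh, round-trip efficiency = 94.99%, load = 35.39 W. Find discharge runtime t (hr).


Step 1: E_discharge = eta/100 * E_charge = 94.99/100 * 464.36 = 441.1 Wh
Step 2: t = E_discharge / P = 441.1 / 35.39 = 12.46 hr

12.46 hr


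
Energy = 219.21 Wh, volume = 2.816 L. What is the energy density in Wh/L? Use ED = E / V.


ED = E / V = 219.21 / 2.816 = 77.84 Wh/L

77.84 Wh/L


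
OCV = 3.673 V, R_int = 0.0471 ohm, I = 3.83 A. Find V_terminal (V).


IR drop = 3.83 * 0.0471 = 0.18039 V
V = 3.673 - 0.18039 = 3.493 V

3.493 V


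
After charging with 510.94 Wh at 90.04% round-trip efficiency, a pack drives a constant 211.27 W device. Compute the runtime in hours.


Step 1: E_discharge = eta/100 * E_charge = 90.04/100 * 510.94 = 460.05 Wh
Step 2: t = E_discharge / P = 460.05 / 211.27 = 2.178 hr

2.178 hr


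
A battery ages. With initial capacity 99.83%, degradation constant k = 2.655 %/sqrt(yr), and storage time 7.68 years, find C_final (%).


sqrt(t) = sqrt(7.68) = 2.7713
C_final = 99.83 - 2.655 * 2.7713 = 92.47%

92.47%


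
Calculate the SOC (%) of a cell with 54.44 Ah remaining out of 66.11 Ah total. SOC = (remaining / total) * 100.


SOC% = 54.44 / 66.11 * 100 = 82.35%

82.35%


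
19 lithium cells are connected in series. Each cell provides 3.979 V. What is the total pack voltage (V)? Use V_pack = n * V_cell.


Series voltages add: 19 * 3.979 V = 75.601 V

75.601 V


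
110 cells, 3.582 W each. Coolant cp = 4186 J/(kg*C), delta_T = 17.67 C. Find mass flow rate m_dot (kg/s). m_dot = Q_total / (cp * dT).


Q_total = 110 * 3.582 = 394.02 W
m_dot = Q_total / (cp * dT) = 394.02 / (4186 * 17.67) = 0.005327 kg/s

0.005327 kg/s


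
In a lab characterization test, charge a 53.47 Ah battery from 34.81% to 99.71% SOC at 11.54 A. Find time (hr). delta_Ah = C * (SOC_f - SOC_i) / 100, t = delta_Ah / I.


delta_Ah = 53.47 * (99.71 - 34.81) / 100 = 34.702 Ah
t = delta_Ah / I = 34.702 / 11.54 = 3.007 hr

3.007 hr


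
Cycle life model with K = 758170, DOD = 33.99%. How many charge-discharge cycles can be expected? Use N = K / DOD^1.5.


Step 1: DOD^1.5 = 33.99^1.5 = 198.16
Step 2: N = 758170 / 198.16 = 3826 cycles

3826 cycles


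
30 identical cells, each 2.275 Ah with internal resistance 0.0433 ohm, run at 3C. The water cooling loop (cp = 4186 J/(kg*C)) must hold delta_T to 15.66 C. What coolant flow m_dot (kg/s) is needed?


Step 1: I = 3 * 2.275 = 6.825 A
Step 2: Q_cell = I^2 * R = 6.825^2 * 0.0433 = 2.0169 W
Step 3: Q_total = 30 * 2.0169 = 60.507 W
Step 4: m_dot = Q_total / (cp * dT) = 60.507 / (4186 * 15.66) = 9.230e-04 kg/s

9.230e-04 kg/s


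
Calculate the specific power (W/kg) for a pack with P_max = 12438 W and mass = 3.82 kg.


SP = P / m = 12438 / 3.82 = 3256 W/kg

3256 W/kg


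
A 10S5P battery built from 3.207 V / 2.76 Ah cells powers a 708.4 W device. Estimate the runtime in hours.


Step 1: E_pack = Ns * V_cell * Np * C_cell = 10 * 3.207 * 5 * 2.76 = 442.57 Wh
Step 2: t = E_pack / P = 442.57 / 708.4 = 0.6247 hr

0.6247 hr


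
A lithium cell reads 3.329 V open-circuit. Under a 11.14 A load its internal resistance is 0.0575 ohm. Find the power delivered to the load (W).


Step 1: V_terminal = OCV - I*R = 3.329 - 11.14 * 0.0575 = 2.6885 V
Step 2: P_out = V_terminal * I = 2.6885 * 11.14 = 29.95 W

29.95 W


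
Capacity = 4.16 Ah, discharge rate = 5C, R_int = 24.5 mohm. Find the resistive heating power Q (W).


Convert: R = 24.5 mohm = 0.0245 ohm
Step 1: I = C_rate * capacity = 5 * 4.16 = 20.8 A
Step 2: Q = I^2 * R = 20.8^2 * 0.0245 = 432.64 * 0.0245 = 10.60 W

10.60 W


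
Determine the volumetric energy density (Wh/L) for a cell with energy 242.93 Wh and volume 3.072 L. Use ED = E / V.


Volumetric ED = 242.93 Wh / 3.072 L = 79.08 Wh/L

79.08 Wh/L


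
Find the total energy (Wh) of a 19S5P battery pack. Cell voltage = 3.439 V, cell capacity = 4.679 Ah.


E = Ns * Vcell * Np * Ccell = 19 * 3.439 * 5 * 4.679 = 1529 Wh

1529 Wh


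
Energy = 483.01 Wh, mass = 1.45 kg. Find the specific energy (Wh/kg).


ED = E / m = 483.01 / 1.45 = 333.1 Wh/kg

333.1 Wh/kg


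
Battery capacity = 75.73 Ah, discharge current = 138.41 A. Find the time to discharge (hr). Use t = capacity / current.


Runtime = 75.73 Ah / 138.41 A = 0.5471 hr

0.5471 hr


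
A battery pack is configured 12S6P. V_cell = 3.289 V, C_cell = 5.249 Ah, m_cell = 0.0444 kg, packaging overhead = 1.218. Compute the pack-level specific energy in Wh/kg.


Step 1: V_pack = 12 * 3.289 = 39.468 V
Step 2: C_pack = 6 * 5.249 = 31.494 Ah
Step 3: E_pack = V_pack * C_pack = 39.468 * 31.494 = 1243 Wh
Step 4: m_pack = 12 * 6 * 0.0444 * 1.218 = 3.8937 kg
Step 5: ED = E_pack / m_pack = 1243 / 3.8937 = 319.2 Wh/kg

319.2 Wh/kg


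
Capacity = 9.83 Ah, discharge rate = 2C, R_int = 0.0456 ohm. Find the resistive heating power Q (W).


Step 1: I = C_rate * capacity = 2 * 9.83 = 19.66 A
Step 2: Q = I^2 * R = 19.66^2 * 0.0456 = 386.52 * 0.0456 = 17.63 W

17.63 W


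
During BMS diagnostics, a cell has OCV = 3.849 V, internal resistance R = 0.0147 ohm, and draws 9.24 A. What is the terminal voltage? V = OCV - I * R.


V = OCV - I*R = 3.849 - 9.24 * 0.0147 = 3.713 V

3.713 V


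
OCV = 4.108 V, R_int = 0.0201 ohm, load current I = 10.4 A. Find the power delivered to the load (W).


Step 1: V_terminal = OCV - I*R = 4.108 - 10.4 * 0.0201 = 3.899 V
Step 2: P_out = V_terminal * I = 3.899 * 10.4 = 40.55 W

40.55 W


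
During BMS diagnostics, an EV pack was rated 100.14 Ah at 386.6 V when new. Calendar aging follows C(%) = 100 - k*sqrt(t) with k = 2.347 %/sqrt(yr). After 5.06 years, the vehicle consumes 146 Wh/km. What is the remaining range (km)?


Step 1: capacity retention = 100 - 2.347 * sqrt(5.06) = 100 - 2.347 * 2.2494 = 94.721%
Step 2: C_now = 100.14 * 94.721/100 = 94.854 Ah
Step 3: E_pack = V * C_now = 386.6 * 94.854 = 36671 Wh
Step 4: range = E_pack / consumption = 36671 / 146 = 251.2 km

251.2 km


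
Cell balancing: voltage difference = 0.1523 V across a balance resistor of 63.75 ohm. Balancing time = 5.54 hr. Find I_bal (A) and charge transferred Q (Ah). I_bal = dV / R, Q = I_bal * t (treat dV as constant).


I_bal = dV / R = 0.1523 / 63.75 = 0.002389 A
Q = I_bal * t = 0.002389 * 5.54 = 0.01324 Ah

I=0.002389 A, Q=0.01324 Ah


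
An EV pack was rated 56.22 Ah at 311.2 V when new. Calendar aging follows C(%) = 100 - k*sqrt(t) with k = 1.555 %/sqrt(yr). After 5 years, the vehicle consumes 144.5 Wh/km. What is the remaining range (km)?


Step 1: capacity retention = 100 - 1.555 * sqrt(5) = 100 - 1.555 * 2.2361 = 96.523%
Step 2: C_now = 56.22 * 96.523/100 = 54.265 Ah
Step 3: E_pack = V * C_now = 311.2 * 54.265 = 16887 Wh
Step 4: range = E_pack / consumption = 16887 / 144.5 = 116.9 km

116.9 km


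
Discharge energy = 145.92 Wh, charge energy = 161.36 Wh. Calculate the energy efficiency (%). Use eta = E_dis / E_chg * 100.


Round-trip efficiency = 145.92/161.36 * 100% = 90.43%

90.43%


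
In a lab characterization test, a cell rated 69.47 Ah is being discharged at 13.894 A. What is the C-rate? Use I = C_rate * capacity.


C_rate = I / capacity = 13.894 / 69.47 = 0.2C

0.2C


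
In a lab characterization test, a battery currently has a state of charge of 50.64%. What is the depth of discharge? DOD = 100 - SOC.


DOD = 100 - SOC = 100 - 50.64 = 49.36%

49.36%


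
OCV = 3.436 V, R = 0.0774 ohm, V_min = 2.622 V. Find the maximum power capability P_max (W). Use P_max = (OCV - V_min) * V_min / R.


P_max = (OCV - V_min) * V_min / R = (3.436 - 2.622) * 2.622 / 0.0774 = 0.814 * 2.622 / 0.0774 = 27.58 W

27.58 W


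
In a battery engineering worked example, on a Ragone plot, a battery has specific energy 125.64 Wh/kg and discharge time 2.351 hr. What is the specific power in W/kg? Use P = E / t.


Specific power = 125.64 Wh/kg / 2.351 hr = 53.44 W/kg

53.44 W/kg


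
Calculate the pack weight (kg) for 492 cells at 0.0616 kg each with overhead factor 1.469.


Cell mass sum = 492 * 0.0616 = 30.307 kg
With overhead 1.469: m_pack = 30.307 * 1.469 = 44.52 kg

44.52 kg


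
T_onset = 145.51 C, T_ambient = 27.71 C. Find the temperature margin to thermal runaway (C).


Safety margin = 145.51 C - 27.71 C = 117.8 C

117.8 C


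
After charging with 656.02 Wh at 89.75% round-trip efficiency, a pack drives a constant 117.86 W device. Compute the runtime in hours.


Step 1: E_discharge = eta/100 * E_charge = 89.75/100 * 656.02 = 588.78 Wh
Step 2: t = E_discharge / P = 588.78 / 117.86 = 4.996 hr

4.996 hr


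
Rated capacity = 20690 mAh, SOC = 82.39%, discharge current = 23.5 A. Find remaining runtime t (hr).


Convert: C_total = 20690 mAh = 20.69 Ah
Step 1: remaining = SOC/100 * C_total = 82.39/100 * 20.69 = 17.046 Ah
Step 2: t = remaining / I = 17.046 / 23.5 = 0.7254 hr

0.7254 hr


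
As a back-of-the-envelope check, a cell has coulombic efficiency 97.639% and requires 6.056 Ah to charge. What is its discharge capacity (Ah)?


Q_dis = eta/100 * Q_chg = 97.639/100 * 6.056 = 5.913 Ah

5.913 Ah


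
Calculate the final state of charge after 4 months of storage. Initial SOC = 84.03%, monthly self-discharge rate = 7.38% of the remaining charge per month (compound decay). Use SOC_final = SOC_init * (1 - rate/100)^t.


decay = (1 - 7.38/100)^4 = 0.7359
SOC_final = 84.03 * 0.7359 = 61.84%

61.84%


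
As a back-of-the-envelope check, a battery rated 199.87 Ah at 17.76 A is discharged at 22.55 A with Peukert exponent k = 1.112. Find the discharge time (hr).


Step 1: t_rated = C / I_rated = 199.87 / 17.76 = 11.254 hr
Step 2: ratio = 17.76 / 22.55 = 0.78758
Step 3: ratio^k = 0.78758^1.112 = 0.7668
Step 4: t = t_rated * ratio^k = 11.254 * 0.7668 = 8.630 hr

8.630 hr


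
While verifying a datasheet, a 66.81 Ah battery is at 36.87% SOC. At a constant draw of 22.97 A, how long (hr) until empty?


Step 1: remaining = SOC/100 * C_total = 36.87/100 * 66.81 = 24.633 Ah
Step 2: t = remaining / I = 24.633 / 22.97 = 1.072 hr

1.072 hr


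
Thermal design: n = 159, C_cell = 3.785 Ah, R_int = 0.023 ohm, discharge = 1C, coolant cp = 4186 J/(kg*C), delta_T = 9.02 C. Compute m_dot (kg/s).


Step 1: I = 1 * 3.785 = 3.785 A
Step 2: Q_cell = I^2 * R = 3.785^2 * 0.023 = 0.3295 W
Step 3: Q_total = 159 * 0.3295 = 52.391 W
Step 4: m_dot = Q_total / (cp * dT) = 52.391 / (4186 * 9.02) = 0.001388 kg/s

0.001388 kg/s


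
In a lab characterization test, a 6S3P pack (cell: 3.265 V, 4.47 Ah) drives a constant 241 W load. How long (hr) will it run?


Step 1: E_pack = Ns * V_cell * Np * C_cell = 6 * 3.265 * 3 * 4.47 = 262.7 Wh
Step 2: t = E_pack / P = 262.7 / 241 = 1.090 hr

1.090 hr


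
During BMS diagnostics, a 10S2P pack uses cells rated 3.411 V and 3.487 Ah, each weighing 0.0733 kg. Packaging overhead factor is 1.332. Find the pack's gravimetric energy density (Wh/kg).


Step 1: V_pack = 10 * 3.411 = 34.11 V
Step 2: C_pack = 2 * 3.487 = 6.974 Ah
Step 3: E_pack = V_pack * C_pack = 34.11 * 6.974 = 237.88 Wh
Step 4: m_pack = 10 * 2 * 0.0733 * 1.332 = 1.9527 kg
Step 5: ED = E_pack / m_pack = 237.88 / 1.9527 = 121.8 Wh/kg

121.8 Wh/kg


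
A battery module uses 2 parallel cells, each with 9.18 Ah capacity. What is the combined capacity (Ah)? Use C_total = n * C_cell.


Parallel capacities add: 2 * 9.18 Ah = 18.36 Ah

18.36 Ah


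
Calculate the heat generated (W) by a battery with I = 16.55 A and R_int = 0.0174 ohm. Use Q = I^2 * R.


I^2 = 273.9
Q = 273.9 * 0.0174 = 4.766 W

4.766 W


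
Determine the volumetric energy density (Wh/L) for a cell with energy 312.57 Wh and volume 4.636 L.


ED = E / V = 312.57 / 4.636 = 67.42 Wh/L

67.42 Wh/L


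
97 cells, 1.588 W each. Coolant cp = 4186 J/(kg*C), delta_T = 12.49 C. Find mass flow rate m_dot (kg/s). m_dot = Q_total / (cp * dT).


Step 1: Total heat Q = 97 * 1.588 W = 154.04 W
Step 2: denom = cp * dT = 4186 * 12.49 = 52283
Step 3: m_dot = 154.04 / 52283 = 0.002946 kg/s

0.002946 kg/s


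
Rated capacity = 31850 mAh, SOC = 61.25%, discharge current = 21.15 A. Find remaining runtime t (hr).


Convert: C_total = 31850 mAh = 31.85 Ah
Step 1: remaining = SOC/100 * C_total = 61.25/100 * 31.85 = 19.508 Ah
Step 2: t = remaining / I = 19.508 / 21.15 = 0.9224 hr

0.9224 hr


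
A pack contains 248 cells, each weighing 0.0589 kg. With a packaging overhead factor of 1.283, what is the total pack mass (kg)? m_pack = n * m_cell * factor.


m_pack = n * m_cell * overhead = 248 * 0.0589 * 1.283 = 18.74 kg

18.74 kg


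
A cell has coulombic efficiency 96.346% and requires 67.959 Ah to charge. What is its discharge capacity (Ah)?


Q_dis = eta/100 * Q_chg = 96.346/100 * 67.959 = 65.48 Ah

65.48 Ah


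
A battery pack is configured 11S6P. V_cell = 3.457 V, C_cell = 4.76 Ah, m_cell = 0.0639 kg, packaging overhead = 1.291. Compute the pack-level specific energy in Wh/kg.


Step 1: V_pack = 11 * 3.457 = 38.027 V
Step 2: C_pack = 6 * 4.76 = 28.56 Ah
Step 3: E_pack = V_pack * C_pack = 38.027 * 28.56 = 1086.1 Wh
Step 4: m_pack = 11 * 6 * 0.0639 * 1.291 = 5.4447 kg
Step 5: ED = E_pack / m_pack = 1086.1 / 5.4447 = 199.5 Wh/kg

199.5 Wh/kg


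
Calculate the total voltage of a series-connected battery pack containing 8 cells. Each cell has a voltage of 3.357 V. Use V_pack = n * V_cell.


With 8 cells in series at 3.357 V each, V_pack = 26.856 V

26.856 V


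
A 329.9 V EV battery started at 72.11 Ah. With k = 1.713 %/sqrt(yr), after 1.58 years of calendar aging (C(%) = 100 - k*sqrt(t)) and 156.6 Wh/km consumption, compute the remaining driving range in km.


Step 1: capacity retention = 100 - 1.713 * sqrt(1.58) = 100 - 1.713 * 1.257 = 97.847%
Step 2: C_now = 72.11 * 97.847/100 = 70.557 Ah
Step 3: E_pack = V * C_now = 329.9 * 70.557 = 23277 Wh
Step 4: range = E_pack / consumption = 23277 / 156.6 = 148.6 km

148.6 km


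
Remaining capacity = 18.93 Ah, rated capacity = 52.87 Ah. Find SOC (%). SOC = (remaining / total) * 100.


SOC% = 18.93 / 52.87 * 100 = 35.80%

35.80%


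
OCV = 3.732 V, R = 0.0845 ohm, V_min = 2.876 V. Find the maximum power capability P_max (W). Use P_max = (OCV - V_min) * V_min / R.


P_max = (OCV - V_min) * V_min / R = (3.732 - 2.876) * 2.876 / 0.0845 = 0.856 * 2.876 / 0.0845 = 29.13 W

29.13 W


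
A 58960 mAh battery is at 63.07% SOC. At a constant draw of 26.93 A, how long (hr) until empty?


Convert: C_total = 58960 mAh = 58.96 Ah
Step 1: remaining = SOC/100 * C_total = 63.07/100 * 58.96 = 37.186 Ah
Step 2: t = remaining / I = 37.186 / 26.93 = 1.381 hr

1.381 hr


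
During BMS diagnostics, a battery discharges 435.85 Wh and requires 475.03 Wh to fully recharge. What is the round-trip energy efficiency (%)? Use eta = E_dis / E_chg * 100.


eta_e = E_dis / E_chg * 100 = 435.85 / 475.03 * 100 = 91.75%

91.75%


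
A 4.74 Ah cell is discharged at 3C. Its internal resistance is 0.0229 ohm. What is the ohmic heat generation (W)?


Step 1: I = C_rate * capacity = 3 * 4.74 = 14.22 A
Step 2: Q = I^2 * R = 14.22^2 * 0.0229 = 202.21 * 0.0229 = 4.631 W

4.631 W


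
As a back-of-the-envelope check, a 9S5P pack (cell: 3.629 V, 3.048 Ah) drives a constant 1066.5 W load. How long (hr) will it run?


Step 1: E_pack = Ns * V_cell * Np * C_cell = 9 * 3.629 * 5 * 3.048 = 497.75 Wh
Step 2: t = E_pack / P = 497.75 / 1066.5 = 0.4667 hr

0.4667 hr


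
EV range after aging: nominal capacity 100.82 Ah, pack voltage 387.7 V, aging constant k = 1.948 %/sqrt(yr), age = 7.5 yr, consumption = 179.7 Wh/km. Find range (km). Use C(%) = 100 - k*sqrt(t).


Step 1: capacity retention = 100 - 1.948 * sqrt(7.5) = 100 - 1.948 * 2.7386 = 94.665%
Step 2: C_now = 100.82 * 94.665/100 = 95.441 Ah
Step 3: E_pack = V * C_now = 387.7 * 95.441 = 37002 Wh
Step 4: range = E_pack / consumption = 37002 / 179.7 = 205.9 km

205.9 km


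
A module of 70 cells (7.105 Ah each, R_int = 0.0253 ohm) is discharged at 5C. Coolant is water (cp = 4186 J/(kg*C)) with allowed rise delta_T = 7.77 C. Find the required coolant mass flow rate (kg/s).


Step 1: I = 5 * 7.105 = 35.525 A
Step 2: Q_cell = I^2 * R = 35.525^2 * 0.0253 = 31.929 W
Step 3: Q_total = 70 * 31.929 = 2235 W
Step 4: m_dot = Q_total / (cp * dT) = 2235 / (4186 * 7.77) = 0.06872 kg/s

0.06872 kg/s


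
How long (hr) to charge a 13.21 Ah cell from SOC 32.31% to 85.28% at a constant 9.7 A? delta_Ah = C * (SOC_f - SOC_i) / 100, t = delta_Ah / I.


Step 1: dSOC = 85.28% - 32.31% = 52.97%
Step 2: delta_Ah = 13.21 * 52.97 / 100 = 6.9973 Ah
Step 3: t = 6.9973 / 9.7 = 0.7214 hr

0.7214 hr


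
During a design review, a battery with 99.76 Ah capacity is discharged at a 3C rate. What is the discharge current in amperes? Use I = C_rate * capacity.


At 3C: I = 3 * 99.76 Ah = 299.28 A

299.28 A


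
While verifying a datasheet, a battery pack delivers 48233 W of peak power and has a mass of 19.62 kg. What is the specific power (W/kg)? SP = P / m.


SP = P / m = 48233 / 19.62 = 2458 W/kg

2458 W/kg


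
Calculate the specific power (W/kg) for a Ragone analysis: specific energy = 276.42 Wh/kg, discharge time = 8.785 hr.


Specific power = 276.42 Wh/kg / 8.785 hr = 31.46 W/kg

31.46 W/kg


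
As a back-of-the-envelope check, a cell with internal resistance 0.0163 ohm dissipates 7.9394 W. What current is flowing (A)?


I = sqrt(Q / R) = sqrt(7.9394 / 0.0163) = sqrt(487.08) = 22.07 A

22.07 A


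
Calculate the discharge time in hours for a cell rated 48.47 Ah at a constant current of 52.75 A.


Runtime = 48.47 Ah / 52.75 A = 0.9189 hr

0.9189 hr


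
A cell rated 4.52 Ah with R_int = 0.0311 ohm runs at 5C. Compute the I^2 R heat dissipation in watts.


Step 1: I = C_rate * capacity = 5 * 4.52 = 22.6 A
Step 2: Q = I^2 * R = 22.6^2 * 0.0311 = 510.76 * 0.0311 = 15.88 W

15.88 W


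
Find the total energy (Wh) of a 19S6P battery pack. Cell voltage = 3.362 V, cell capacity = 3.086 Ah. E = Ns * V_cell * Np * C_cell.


E = Ns * Vcell * Np * Ccell = 19 * 3.362 * 6 * 3.086 = 1183 Wh

1183 Wh


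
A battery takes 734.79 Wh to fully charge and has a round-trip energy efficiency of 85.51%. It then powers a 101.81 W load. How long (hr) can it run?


Step 1: E_discharge = eta/100 * E_charge = 85.51/100 * 734.79 = 628.32 Wh
Step 2: t = E_discharge / P = 628.32 / 101.81 = 6.171 hr

6.171 hr


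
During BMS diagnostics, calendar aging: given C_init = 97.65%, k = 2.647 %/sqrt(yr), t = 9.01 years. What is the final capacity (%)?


sqrt(t) = sqrt(9.01) = 3.0017
C_final = 97.65 - 2.647 * 3.0017 = 89.70%

89.70%


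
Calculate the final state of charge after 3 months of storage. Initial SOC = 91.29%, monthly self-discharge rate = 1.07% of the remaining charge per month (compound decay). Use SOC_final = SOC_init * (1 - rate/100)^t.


decay = (1 - 1.07/100)^3 = 0.96824
SOC_final = 91.29 * 0.96824 = 88.39%

88.39%


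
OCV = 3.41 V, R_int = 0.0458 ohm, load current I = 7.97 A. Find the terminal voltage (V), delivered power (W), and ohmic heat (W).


Step 1: V_terminal = OCV - I*R = 3.41 - 7.97 * 0.0458 = 3.045 V
Step 2: P_out = V_terminal * I = 3.045 * 7.97 = 24.27 W
Step 3: Q = I^2 * R = 7.97^2 * 0.0458 = 2.909 W

V=3.045 V, P=24.27 W, Q=2.909 W


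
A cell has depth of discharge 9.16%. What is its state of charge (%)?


SOC = 100 - DOD = 100 - 9.16 = 90.84%

90.84%


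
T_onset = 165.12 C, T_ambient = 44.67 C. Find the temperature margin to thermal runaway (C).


margin = T_onset - T_ambient = 165.12 - 44.67 = 120.45 C

120.45 C


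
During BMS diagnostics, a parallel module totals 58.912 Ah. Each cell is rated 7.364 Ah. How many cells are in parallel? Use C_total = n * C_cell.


n = C_total / C_cell = 58.912 / 7.364 = 8

8


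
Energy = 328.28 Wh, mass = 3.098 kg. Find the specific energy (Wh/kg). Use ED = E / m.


Specific energy = 328.28 Wh / 3.098 kg = 106.0 Wh/kg

106.0 Wh/kg


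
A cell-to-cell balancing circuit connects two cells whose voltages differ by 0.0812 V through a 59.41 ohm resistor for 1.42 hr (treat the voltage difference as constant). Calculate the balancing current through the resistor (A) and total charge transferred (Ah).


I_bal = dV / R = 0.0812 / 59.41 = 0.0013668 A
Q = I_bal * t = 0.0013668 * 1.42 = 0.001941 Ah

I=0.0013668 A, Q=0.001941 Ah


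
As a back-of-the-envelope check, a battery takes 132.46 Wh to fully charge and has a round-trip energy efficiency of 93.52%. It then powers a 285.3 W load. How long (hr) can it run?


Step 1: E_discharge = eta/100 * E_charge = 93.52/100 * 132.46 = 123.88 Wh
Step 2: t = E_discharge / P = 123.88 / 285.3 = 0.4342 hr

0.4342 hr


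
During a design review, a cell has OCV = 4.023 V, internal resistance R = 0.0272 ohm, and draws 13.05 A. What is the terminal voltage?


IR drop = 13.05 * 0.0272 = 0.35496 V
V = 4.023 - 0.35496 = 3.668 V

3.668 V


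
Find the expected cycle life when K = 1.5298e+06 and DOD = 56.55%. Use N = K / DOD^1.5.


Step 1: DOD^1.5 = 56.55^1.5 = 425.25
Step 2: N = 1.5298e+06 / 425.25 = 3597 cycles

3597 cycles


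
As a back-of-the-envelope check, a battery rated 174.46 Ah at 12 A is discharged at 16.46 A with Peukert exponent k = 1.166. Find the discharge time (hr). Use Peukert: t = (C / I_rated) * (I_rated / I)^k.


t_rated = C / I_rated = 174.46 / 12 = 14.538 hr
(I_rated/I)^k = (0.72904)^1.166 = 0.69178
t = t_rated * (I_rated/I)^k = 14.538 * 0.69178 = 10.06 hr

10.06 hr


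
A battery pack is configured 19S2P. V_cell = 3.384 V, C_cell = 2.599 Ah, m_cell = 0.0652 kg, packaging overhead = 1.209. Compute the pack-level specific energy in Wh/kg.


Step 1: V_pack = 19 * 3.384 = 64.296 V
Step 2: C_pack = 2 * 2.599 = 5.198 Ah
Step 3: E_pack = V_pack * C_pack = 64.296 * 5.198 = 334.21 Wh
Step 4: m_pack = 19 * 2 * 0.0652 * 1.209 = 2.9954 kg
Step 5: ED = E_pack / m_pack = 334.21 / 2.9954 = 111.6 Wh/kg

111.6 Wh/kg


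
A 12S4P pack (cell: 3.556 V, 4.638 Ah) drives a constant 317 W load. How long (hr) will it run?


Step 1: E_pack = Ns * V_cell * Np * C_cell = 12 * 3.556 * 4 * 4.638 = 791.65 Wh
Step 2: t = E_pack / P = 791.65 / 317 = 2.497 hr

2.497 hr


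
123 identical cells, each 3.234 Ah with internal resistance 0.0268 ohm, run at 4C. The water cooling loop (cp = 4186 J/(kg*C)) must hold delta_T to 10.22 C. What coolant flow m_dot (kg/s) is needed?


Step 1: I = 4 * 3.234 = 12.936 A
Step 2: Q_cell = I^2 * R = 12.936^2 * 0.0268 = 4.4847 W
Step 3: Q_total = 123 * 4.4847 = 551.62 W
Step 4: m_dot = Q_total / (cp * dT) = 551.62 / (4186 * 10.22) = 0.01289 kg/s

0.01289 kg/s


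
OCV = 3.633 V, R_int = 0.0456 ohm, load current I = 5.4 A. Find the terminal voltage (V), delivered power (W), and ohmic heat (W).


Step 1: V_terminal = OCV - I*R = 3.633 - 5.4 * 0.0456 = 3.3868 V
Step 2: P_out = V_terminal * I = 3.3868 * 5.4 = 18.29 W
Step 3: Q = I^2 * R = 5.4^2 * 0.0456 = 1.330 W

V=3.3868 V, P=18.29 W, Q=1.330 W


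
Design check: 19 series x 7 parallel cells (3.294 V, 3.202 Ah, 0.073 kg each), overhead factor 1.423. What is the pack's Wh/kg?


Step 1: V_pack = 19 * 3.294 = 62.586 V
Step 2: C_pack = 7 * 3.202 = 22.414 Ah
Step 3: E_pack = V_pack * C_pack = 62.586 * 22.414 = 1402.8 Wh
Step 4: m_pack = 19 * 7 * 0.073 * 1.423 = 13.816 kg
Step 5: ED = E_pack / m_pack = 1402.8 / 13.816 = 101.5 Wh/kg

101.5 Wh/kg


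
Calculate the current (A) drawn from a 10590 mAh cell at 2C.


Convert: capacity = 10590 mAh = 10.59 Ah
At 2C: I = 2 * 10.59 Ah = 21.18 A

21.18 A


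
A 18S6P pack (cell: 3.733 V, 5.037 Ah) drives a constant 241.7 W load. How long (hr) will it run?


Step 1: E_pack = Ns * V_cell * Np * C_cell = 18 * 3.733 * 6 * 5.037 = 2030.7 Wh
Step 2: t = E_pack / P = 2030.7 / 241.7 = 8.402 hr

8.402 hr


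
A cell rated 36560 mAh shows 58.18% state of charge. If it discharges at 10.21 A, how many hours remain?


Convert: C_total = 36560 mAh = 36.56 Ah
Step 1: remaining = SOC/100 * C_total = 58.18/100 * 36.56 = 21.271 Ah
Step 2: t = remaining / I = 21.271 / 10.21 = 2.083 hr

2.083 hr


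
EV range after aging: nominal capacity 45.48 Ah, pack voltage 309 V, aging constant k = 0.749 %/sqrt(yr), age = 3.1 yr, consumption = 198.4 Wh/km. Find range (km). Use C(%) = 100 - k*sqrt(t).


Step 1: capacity retention = 100 - 0.749 * sqrt(3.1) = 100 - 0.749 * 1.7607 = 98.681%
Step 2: C_now = 45.48 * 98.681/100 = 44.88 Ah
Step 3: E_pack = V * C_now = 309 * 44.88 = 13868 Wh
Step 4: range = E_pack / consumption = 13868 / 198.4 = 69.90 km

69.90 km


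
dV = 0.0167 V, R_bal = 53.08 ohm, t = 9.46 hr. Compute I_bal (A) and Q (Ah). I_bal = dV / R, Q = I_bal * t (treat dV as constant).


I_bal = dV / R = 0.0167 / 53.08 = 3.1462e-04 A
Q = I_bal * t = 3.1462e-04 * 9.46 = 0.002976 Ah

I=3.1462e-04 A, Q=0.002976 Ah


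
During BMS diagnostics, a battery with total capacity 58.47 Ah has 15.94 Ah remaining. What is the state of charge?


SOC% = 15.94 / 58.47 * 100 = 27.26%

27.26%


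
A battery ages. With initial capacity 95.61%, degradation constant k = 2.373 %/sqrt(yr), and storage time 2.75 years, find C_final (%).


sqrt(t) = sqrt(2.75) = 1.6583
C_final = 95.61 - 2.373 * 1.6583 = 91.67%

91.67%


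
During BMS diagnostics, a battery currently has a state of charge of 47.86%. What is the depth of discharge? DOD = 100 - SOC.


Complement of SOC: DOD = 100% - 47.86% = 52.14%

52.14%


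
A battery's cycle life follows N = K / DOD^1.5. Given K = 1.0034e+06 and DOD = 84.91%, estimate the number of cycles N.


Step 1: DOD^1.5 = 84.91^1.5 = 782.42
Step 2: N = 1.0034e+06 / 782.42 = 1282 cycles

1282 cycles


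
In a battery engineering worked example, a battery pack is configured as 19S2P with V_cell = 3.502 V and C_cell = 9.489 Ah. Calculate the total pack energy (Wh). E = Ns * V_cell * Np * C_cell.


E = Ns * Vcell * Np * Ccell = 19 * 3.502 * 2 * 9.489 = 1263 Wh

1263 Wh


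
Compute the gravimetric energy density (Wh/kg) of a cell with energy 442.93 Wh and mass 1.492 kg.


ED = E / m = 442.93 / 1.492 = 296.9 Wh/kg

296.9 Wh/kg


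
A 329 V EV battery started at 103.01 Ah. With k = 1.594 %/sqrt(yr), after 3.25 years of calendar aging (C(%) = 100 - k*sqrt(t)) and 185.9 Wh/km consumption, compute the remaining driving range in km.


Step 1: capacity retention = 100 - 1.594 * sqrt(3.25) = 100 - 1.594 * 1.8028 = 97.126%
Step 2: C_now = 103.01 * 97.126/100 = 100.05 Ah
Step 3: E_pack = V * C_now = 329 * 100.05 = 32916 Wh
Step 4: range = E_pack / consumption = 32916 / 185.9 = 177.1 km

177.1 km


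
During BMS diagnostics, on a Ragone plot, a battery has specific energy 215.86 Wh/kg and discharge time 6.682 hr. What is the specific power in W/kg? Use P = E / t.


P_specific = E / t = 215.86 / 6.682 = 32.30 W/kg

32.30 W/kg


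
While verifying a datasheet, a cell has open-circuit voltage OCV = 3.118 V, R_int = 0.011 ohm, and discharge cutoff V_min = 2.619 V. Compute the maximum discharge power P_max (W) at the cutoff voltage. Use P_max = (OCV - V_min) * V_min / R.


dV = OCV - V_min = 0.499 V (so I_max = dV / R)
P_max = dV * V_min / R = 0.499 * 2.619 / 0.011 = 118.8 W

118.8 W


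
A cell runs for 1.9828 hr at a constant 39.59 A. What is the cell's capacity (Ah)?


C = I * t = 39.59 * 1.9828 = 78.50 Ah

78.50 Ah


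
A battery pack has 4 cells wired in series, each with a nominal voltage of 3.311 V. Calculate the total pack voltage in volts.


V_pack = n * V_cell = 4 * 3.311 = 13.244 V

13.244 V


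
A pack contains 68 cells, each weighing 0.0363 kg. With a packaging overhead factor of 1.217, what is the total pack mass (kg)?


m_pack = n * m_cell * overhead = 68 * 0.0363 * 1.217 = 3.004 kg

3.004 kg


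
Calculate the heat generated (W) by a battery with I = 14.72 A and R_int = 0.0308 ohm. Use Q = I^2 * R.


I^2 = 216.68
Q = 216.68 * 0.0308 = 6.674 W

6.674 W


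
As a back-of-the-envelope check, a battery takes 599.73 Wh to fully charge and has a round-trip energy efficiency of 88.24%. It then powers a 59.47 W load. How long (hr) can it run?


Step 1: E_discharge = eta/100 * E_charge = 88.24/100 * 599.73 = 529.2 Wh
Step 2: t = E_discharge / P = 529.2 / 59.47 = 8.899 hr

8.899 hr


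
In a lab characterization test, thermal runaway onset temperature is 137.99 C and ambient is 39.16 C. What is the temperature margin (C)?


Safety margin = 137.99 C - 39.16 C = 98.83 C

98.83 C


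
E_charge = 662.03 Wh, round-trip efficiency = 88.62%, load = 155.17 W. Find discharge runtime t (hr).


Step 1: E_discharge = eta/100 * E_charge = 88.62/100 * 662.03 = 586.69 Wh
Step 2: t = E_discharge / P = 586.69 / 155.17 = 3.781 hr

3.781 hr


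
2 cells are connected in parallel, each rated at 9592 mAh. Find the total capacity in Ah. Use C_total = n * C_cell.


Convert: C_cell = 9592 mAh = 9.592 Ah
C_total = 2 * 9.592 = 19.184 Ah

19.184 Ah


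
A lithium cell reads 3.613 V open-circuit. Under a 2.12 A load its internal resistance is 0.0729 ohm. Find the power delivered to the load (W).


Step 1: V_terminal = OCV - I*R = 3.613 - 2.12 * 0.0729 = 3.4585 V
Step 2: P_out = V_terminal * I = 3.4585 * 2.12 = 7.332 W

7.332 W


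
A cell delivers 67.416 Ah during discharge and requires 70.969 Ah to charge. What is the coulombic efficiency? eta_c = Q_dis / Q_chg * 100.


eta_c = Q_dis / Q_chg * 100 = 67.416 / 70.969 * 100 = 94.99%

94.99%


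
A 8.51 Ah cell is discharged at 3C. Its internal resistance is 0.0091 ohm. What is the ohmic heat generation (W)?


Step 1: I = C_rate * capacity = 3 * 8.51 = 25.53 A
Step 2: Q = I^2 * R = 25.53^2 * 0.0091 = 651.78 * 0.0091 = 5.931 W

5.931 W


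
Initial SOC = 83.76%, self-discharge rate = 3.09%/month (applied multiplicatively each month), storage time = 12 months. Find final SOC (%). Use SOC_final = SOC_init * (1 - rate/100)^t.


decay = (1 - 3.09/100)^12 = 0.68616
SOC_final = 83.76 * 0.68616 = 57.47%

57.47%


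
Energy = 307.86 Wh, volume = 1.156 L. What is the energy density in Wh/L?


Volumetric ED = 307.86 Wh / 1.156 L = 266.3 Wh/L

266.3 Wh/L


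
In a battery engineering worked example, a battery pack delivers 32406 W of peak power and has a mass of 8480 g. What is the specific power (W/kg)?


Convert: m = 8480 g = 8.48 kg
SP = P / m = 32406 / 8.48 = 3821 W/kg

3821 W/kg


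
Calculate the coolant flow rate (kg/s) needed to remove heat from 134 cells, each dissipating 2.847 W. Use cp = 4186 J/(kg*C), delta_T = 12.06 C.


Step 1: Total heat Q = 134 * 2.847 W = 381.5 W
Step 2: denom = cp * dT = 4186 * 12.06 = 50483
Step 3: m_dot = 381.5 / 50483 = 0.007557 kg/s

0.007557 kg/s


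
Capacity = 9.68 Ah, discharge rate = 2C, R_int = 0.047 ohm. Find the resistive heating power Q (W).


Step 1: I = C_rate * capacity = 2 * 9.68 = 19.36 A
Step 2: Q = I^2 * R = 19.36^2 * 0.047 = 374.81 * 0.047 = 17.62 W

17.62 W


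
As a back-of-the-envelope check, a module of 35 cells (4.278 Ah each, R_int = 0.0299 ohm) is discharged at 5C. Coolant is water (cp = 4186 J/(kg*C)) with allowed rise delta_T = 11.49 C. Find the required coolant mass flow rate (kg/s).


Step 1: I = 5 * 4.278 = 21.39 A
Step 2: Q_cell = I^2 * R = 21.39^2 * 0.0299 = 13.68 W
Step 3: Q_total = 35 * 13.68 = 478.8 W
Step 4: m_dot = Q_total / (cp * dT) = 478.8 / (4186 * 11.49) = 0.009955 kg/s

0.009955 kg/s


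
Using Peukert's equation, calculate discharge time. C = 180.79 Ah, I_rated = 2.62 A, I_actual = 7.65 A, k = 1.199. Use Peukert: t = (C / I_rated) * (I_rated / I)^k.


Step 1: t_rated = C / I_rated = 180.79 / 2.62 = 69.004 hr
Step 2: ratio = 2.62 / 7.65 = 0.34248
Step 3: ratio^k = 0.34248^1.199 = 0.27671
Step 4: t = t_rated * ratio^k = 69.004 * 0.27671 = 19.09 hr

19.09 hr


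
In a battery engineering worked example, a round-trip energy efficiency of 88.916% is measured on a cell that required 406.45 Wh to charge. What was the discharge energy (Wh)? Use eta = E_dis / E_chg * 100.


E_dis = eta/100 * E_chg = 88.916/100 * 406.45 = 361.4 Wh

361.4 Wh


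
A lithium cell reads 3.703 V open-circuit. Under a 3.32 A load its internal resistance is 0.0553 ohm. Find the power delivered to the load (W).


Step 1: V_terminal = OCV - I*R = 3.703 - 3.32 * 0.0553 = 3.5194 V
Step 2: P_out = V_terminal * I = 3.5194 * 3.32 = 11.68 W

11.68 W


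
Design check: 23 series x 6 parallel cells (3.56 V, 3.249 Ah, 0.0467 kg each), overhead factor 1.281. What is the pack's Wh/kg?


Step 1: V_pack = 23 * 3.56 = 81.88 V
Step 2: C_pack = 6 * 3.249 = 19.494 Ah
Step 3: E_pack = V_pack * C_pack = 81.88 * 19.494 = 1596.2 Wh
Step 4: m_pack = 23 * 6 * 0.0467 * 1.281 = 8.2555 kg
Step 5: ED = E_pack / m_pack = 1596.2 / 8.2555 = 193.3 Wh/kg

193.3 Wh/kg


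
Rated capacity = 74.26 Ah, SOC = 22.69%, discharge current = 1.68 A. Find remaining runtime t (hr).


Step 1: remaining = SOC/100 * C_total = 22.69/100 * 74.26 = 16.85 Ah
Step 2: t = remaining / I = 16.85 / 1.68 = 10.03 hr

10.03 hr


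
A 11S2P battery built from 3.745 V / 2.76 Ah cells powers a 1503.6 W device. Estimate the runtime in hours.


Step 1: E_pack = Ns * V_cell * Np * C_cell = 11 * 3.745 * 2 * 2.76 = 227.4 Wh
Step 2: t = E_pack / P = 227.4 / 1503.6 = 0.1512 hr

0.1512 hr
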